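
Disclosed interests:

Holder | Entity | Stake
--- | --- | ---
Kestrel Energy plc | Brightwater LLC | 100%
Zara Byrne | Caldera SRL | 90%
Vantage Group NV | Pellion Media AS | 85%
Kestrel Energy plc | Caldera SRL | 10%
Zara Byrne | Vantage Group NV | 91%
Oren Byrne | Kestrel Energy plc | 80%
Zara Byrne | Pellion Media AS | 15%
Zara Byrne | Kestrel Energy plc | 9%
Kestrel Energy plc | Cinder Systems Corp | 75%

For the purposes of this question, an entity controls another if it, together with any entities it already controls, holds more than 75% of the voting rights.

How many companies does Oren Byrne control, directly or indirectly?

2

Oren holds 80% of Kestrel, so Oren controls Kestrel.
Kestrel holds 100% of Brightwater, so Oren controls Brightwater.
No other company's threshold is met.
Oren controls 2 companies.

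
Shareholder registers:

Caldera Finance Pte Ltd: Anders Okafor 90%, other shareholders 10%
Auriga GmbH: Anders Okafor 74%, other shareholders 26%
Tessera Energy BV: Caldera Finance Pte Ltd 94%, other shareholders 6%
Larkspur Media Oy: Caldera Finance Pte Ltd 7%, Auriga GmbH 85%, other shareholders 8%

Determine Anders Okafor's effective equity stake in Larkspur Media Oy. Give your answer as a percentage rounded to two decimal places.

Anders reaches Larkspur along 2 paths.
Via Caldera: 90% × 7% = 6.3%.
Via Auriga: 74% × 85% = 62.9%.
Total: 6.3% + 62.9% = 69.2%.
Rounded: 69.20%.

69.20%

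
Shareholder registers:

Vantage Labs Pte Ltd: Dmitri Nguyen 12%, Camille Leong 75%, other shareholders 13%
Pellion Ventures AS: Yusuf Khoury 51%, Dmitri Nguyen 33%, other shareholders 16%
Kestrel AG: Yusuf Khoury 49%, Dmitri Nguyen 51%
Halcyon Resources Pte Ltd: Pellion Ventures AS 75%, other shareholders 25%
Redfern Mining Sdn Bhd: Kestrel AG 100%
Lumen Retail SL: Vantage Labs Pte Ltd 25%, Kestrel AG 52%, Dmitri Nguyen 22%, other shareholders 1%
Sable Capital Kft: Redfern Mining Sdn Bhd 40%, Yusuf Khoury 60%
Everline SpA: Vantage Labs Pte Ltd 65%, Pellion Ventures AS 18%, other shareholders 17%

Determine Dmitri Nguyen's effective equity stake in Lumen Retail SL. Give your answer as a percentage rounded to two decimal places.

Dmitri reaches Lumen along 3 paths.
Via Vantage: 12% × 25% = 3%.
Via Kestrel: 51% × 52% = 26.52%.
Direct stake: 22% = 22%.
Total: 3% + 26.52% + 22% = 51.52%.

51.52%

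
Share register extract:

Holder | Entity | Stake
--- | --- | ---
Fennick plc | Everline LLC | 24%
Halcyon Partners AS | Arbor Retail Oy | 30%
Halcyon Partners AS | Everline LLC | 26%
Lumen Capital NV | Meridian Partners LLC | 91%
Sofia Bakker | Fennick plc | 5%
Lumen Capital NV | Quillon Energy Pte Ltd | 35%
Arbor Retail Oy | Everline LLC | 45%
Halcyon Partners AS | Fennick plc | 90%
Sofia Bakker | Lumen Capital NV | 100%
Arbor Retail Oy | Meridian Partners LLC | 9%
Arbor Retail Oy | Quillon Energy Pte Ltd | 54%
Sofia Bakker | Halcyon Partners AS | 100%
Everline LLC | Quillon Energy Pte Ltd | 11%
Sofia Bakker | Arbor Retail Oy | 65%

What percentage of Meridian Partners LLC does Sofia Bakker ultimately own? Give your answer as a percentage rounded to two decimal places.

99.55%

Sofia reaches Meridian along 3 paths.
Via Lumen: 100% × 91% = 91%.
Via Arbor: 65% × 9% = 5.85%.
Via Halcyon → Arbor: 100% × 30% × 9% = 2.7%.
Total: 91% + 5.85% + 2.7% = 99.55%.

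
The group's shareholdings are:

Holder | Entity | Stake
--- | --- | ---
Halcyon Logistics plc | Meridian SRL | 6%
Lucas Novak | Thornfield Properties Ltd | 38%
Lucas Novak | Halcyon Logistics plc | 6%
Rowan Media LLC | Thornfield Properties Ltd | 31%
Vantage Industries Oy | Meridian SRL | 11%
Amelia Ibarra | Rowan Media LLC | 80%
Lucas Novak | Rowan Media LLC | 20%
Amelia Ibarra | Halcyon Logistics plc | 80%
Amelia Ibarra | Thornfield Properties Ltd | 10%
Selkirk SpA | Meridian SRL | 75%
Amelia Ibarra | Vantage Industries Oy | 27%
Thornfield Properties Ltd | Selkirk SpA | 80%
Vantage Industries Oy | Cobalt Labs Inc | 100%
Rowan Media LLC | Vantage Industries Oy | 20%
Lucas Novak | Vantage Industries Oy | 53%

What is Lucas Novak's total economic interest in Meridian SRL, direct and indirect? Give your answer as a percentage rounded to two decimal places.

33.15%

Lucas reaches Meridian along 5 paths.
Via Thornfield → Selkirk: 38% × 80% × 75% = 22.8%.
Via Rowan → Thornfield → Selkirk: 20% × 31% × 80% × 75% = 3.72%.
Via Halcyon: 6% × 6% = 0.36%.
Via Vantage: 53% × 11% = 5.83%.
Via Rowan → Vantage: 20% × 20% × 11% = 0.44%.
Total: 22.8% + 3.72% + 0.36% + 5.83% + 0.44% = 33.15%.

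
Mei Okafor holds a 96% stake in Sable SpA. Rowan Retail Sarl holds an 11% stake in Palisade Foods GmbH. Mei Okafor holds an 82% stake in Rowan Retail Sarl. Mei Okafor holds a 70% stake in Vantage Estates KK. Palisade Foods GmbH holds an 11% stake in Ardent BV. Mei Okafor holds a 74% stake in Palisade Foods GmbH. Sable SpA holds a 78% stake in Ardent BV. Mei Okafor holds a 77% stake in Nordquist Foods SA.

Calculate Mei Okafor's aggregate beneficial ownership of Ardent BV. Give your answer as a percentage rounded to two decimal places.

84.01%

Mei reaches Ardent along 3 paths.
Via Sable: 96% × 78% = 74.88%.
Via Palisade: 74% × 11% = 8.14%.
Via Rowan → Palisade: 82% × 11% × 11% = 0.9922%.
Total: 74.88% + 8.14% + 0.9922% = 84.0122%.
Rounded: 84.01%.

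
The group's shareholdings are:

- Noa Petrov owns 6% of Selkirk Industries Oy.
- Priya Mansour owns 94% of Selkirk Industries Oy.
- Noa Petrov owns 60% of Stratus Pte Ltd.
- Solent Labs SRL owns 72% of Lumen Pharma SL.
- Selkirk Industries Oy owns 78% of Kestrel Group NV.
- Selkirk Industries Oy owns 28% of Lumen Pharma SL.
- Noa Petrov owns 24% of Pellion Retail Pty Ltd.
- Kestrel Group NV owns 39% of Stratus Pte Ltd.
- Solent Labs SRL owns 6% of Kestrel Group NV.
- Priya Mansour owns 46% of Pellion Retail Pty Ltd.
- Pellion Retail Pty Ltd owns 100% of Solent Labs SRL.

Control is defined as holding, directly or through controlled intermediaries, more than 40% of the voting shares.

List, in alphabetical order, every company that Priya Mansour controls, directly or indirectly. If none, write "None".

Priya holds 94% of Selkirk, so Priya controls Selkirk.
Priya holds 46% of Pellion, so Priya controls Pellion.
Pellion holds 100% of Solent, so Priya controls Solent.
Solent and Selkirk together hold 6% + 78% = 84% of Kestrel, so Priya controls Kestrel.
Selkirk and Solent together hold 28% + 72% = 100% of Lumen, so Priya controls Lumen.
No other company's threshold is met.

Kestrel Group NV, Lumen Pharma SL, Pellion Retail Pty Ltd, Selkirk Industries Oy, Solent Labs SRL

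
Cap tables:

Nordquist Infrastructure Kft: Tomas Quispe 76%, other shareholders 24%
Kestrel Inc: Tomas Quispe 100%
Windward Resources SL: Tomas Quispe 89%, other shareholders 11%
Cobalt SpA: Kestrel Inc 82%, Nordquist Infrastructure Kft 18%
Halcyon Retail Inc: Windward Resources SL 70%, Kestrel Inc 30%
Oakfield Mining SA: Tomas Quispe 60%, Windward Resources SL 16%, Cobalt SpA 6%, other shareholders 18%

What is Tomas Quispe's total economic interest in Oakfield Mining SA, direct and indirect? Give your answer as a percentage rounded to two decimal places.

Tomas reaches Oakfield along 4 paths.
Direct stake: 60% = 60%.
Via Windward: 89% × 16% = 14.24%.
Via Kestrel → Cobalt: 100% × 82% × 6% = 4.92%.
Via Nordquist → Cobalt: 76% × 18% × 6% = 0.8208%.
Total: 60% + 14.24% + 4.92% + 0.8208% = 79.9808%.
Rounded: 79.98%.

79.98%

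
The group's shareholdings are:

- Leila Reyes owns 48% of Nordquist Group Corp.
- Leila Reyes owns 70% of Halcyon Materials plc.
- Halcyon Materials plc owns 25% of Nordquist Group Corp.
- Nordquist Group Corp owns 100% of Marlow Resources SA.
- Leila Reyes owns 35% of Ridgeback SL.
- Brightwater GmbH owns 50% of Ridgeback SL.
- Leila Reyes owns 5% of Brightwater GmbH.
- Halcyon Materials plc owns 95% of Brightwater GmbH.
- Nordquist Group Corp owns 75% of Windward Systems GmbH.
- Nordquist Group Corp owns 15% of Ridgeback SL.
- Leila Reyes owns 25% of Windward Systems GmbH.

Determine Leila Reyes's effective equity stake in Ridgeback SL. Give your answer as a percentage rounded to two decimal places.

Leila reaches Ridgeback along 5 paths.
Via Halcyon → Nordquist: 70% × 25% × 15% = 2.625%.
Via Nordquist: 48% × 15% = 7.2%.
Direct stake: 35% = 35%.
Via Brightwater: 5% × 50% = 2.5%.
Via Halcyon → Brightwater: 70% × 95% × 50% = 33.25%.
Total: 2.625% + 7.2% + 35% + 2.5% + 33.25% = 80.575%.
Rounded: 80.58%.

80.58%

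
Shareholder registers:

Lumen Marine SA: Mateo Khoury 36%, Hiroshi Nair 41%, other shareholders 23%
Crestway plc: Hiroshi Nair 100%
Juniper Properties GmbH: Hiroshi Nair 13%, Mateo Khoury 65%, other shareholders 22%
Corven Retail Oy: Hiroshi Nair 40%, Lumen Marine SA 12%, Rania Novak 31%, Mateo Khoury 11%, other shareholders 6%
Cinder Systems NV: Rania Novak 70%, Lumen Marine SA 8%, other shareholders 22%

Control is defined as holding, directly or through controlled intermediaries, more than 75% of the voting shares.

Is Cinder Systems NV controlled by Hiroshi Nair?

Hiroshi holds 100% of Crestway, so Hiroshi controls Crestway.
Neither Hiroshi nor any entity Hiroshi controls holds any voting interest in Cinder.
So Hiroshi does not control Cinder.

No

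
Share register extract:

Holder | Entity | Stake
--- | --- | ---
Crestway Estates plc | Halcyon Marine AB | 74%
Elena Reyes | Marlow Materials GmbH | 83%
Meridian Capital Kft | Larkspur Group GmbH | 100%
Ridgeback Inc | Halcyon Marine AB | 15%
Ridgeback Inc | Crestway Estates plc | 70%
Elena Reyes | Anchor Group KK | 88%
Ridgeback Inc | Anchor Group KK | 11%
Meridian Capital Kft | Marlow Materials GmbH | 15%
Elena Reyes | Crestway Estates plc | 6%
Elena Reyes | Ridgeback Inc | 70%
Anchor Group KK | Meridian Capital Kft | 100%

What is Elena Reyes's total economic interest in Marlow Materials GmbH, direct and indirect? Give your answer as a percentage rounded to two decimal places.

97.36%

Elena reaches Marlow along 3 paths.
Direct stake: 83% = 83%.
Via Ridgeback → Anchor → Meridian: 70% × 11% × 100% × 15% = 1.155%.
Via Anchor → Meridian: 88% × 100% × 15% = 13.2%.
Total: 83% + 1.155% + 13.2% = 97.355%.
Rounded: 97.36%.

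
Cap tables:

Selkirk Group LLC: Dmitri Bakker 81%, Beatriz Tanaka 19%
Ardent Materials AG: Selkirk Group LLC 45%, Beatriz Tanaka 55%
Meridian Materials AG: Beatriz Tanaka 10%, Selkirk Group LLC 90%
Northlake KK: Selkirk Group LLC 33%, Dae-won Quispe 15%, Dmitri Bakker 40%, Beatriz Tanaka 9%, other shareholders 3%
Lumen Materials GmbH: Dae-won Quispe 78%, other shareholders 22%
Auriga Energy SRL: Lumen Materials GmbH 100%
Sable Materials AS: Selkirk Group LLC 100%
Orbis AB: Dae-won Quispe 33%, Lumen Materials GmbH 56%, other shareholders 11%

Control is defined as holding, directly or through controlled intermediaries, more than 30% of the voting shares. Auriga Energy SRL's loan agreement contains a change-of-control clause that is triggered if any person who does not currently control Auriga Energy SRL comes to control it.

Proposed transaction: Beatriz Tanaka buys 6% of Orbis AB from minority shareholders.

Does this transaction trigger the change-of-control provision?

The purchase changes only Beatriz's holdings, so Beatriz is the only person who could newly come to control Auriga.
Beatriz holds 55% of Ardent, so Beatriz controls Ardent.
Neither Beatriz nor any entity Beatriz controls holds any voting interest in Auriga.
So before the transaction, Beatriz does not control Auriga.
After the purchase, Beatriz holds 6% of Orbis directly.
Beatriz's side now holds 6% of Orbis, not > 30%, so Beatriz still does not control Orbis.
After the transaction, neither Beatriz nor any entity Beatriz controls holds a voting interest in Auriga, so Beatriz still does not control it.
No new person acquires control, so the clause is not triggered.

No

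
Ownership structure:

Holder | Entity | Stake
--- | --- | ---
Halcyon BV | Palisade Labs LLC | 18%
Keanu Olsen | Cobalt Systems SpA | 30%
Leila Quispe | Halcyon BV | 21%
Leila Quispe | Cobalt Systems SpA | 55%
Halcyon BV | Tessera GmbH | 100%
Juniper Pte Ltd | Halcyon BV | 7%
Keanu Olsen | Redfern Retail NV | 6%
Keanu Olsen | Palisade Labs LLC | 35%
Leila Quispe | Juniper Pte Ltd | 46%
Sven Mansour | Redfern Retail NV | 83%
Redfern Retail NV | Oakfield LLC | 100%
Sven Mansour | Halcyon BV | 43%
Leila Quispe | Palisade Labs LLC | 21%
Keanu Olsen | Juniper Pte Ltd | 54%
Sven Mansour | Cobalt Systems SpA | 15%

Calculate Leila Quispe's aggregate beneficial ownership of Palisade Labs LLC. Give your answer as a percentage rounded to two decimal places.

25.36%

Leila reaches Palisade along 3 paths.
Direct stake: 21% = 21%.
Via Halcyon: 21% × 18% = 3.78%.
Via Juniper → Halcyon: 46% × 7% × 18% = 0.5796%.
Total: 21% + 3.78% + 0.5796% = 25.3596%.
Rounded: 25.36%.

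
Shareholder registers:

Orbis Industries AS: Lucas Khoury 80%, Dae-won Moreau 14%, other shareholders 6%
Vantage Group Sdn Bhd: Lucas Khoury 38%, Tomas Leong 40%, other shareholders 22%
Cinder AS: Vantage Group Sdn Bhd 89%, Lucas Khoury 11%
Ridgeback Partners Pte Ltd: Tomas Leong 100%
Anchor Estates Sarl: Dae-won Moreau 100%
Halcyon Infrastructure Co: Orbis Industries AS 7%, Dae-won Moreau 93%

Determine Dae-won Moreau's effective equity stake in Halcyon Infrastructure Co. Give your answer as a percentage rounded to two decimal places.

93.98%

Dae-won reaches Halcyon along 2 paths.
Via Orbis: 14% × 7% = 0.98%.
Direct stake: 93% = 93%.
Total: 0.98% + 93% = 93.98%.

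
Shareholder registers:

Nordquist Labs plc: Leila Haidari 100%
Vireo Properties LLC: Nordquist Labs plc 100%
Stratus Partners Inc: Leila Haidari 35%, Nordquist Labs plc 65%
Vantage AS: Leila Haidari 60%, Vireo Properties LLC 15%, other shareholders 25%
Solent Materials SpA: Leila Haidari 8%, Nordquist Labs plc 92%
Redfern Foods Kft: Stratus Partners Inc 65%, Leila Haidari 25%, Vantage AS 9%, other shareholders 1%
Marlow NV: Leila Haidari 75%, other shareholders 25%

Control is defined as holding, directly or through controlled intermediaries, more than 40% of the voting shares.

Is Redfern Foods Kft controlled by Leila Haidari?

Leila holds 100% of Nordquist, so Leila controls Nordquist.
Leila and Nordquist together hold 35% + 65% = 100% of Stratus, so Leila controls Stratus.
Nordquist holds 100% of Vireo, so Leila controls Vireo.
Leila and Vireo together hold 60% + 15% = 75% of Vantage, so Leila controls Vantage.
Stratus and Leila and Vantage together hold 65% + 25% + 9% = 99% of Redfern, so Leila controls Redfern.

Yes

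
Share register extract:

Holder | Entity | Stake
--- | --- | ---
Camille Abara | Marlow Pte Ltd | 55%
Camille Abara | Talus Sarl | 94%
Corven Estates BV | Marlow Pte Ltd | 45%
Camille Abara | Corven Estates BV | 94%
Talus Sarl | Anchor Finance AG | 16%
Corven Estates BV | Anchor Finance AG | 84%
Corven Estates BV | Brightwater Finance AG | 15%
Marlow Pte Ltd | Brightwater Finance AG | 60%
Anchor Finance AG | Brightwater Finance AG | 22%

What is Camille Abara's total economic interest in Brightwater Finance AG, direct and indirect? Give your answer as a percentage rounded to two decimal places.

Camille reaches Brightwater along 5 paths.
Via Corven → Anchor: 94% × 84% × 22% = 17.3712%.
Via Talus → Anchor: 94% × 16% × 22% = 3.3088%.
Via Corven: 94% × 15% = 14.1%.
Via Marlow: 55% × 60% = 33%.
Via Corven → Marlow: 94% × 45% × 60% = 25.38%.
Total: 17.3712% + 3.3088% + 14.1% + 33% + 25.38% = 93.16%.

93.16%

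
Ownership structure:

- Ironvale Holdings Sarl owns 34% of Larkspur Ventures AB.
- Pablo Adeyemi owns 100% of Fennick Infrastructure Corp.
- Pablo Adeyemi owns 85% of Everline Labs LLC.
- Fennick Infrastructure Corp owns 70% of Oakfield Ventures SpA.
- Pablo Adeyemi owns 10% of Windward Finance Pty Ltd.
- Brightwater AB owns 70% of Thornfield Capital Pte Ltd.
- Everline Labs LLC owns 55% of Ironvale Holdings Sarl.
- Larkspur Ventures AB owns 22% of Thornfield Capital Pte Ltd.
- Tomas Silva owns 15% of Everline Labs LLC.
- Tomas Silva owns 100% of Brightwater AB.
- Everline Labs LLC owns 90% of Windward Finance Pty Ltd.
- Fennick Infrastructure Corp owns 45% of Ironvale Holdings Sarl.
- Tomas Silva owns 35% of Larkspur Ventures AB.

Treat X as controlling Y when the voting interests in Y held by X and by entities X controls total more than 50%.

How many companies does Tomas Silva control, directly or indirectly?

Tomas holds 100% of Brightwater, so Tomas controls Brightwater.
Brightwater holds 70% of Thornfield, so Tomas controls Thornfield.
No other company's threshold is met.
Tomas controls 2 companies.

2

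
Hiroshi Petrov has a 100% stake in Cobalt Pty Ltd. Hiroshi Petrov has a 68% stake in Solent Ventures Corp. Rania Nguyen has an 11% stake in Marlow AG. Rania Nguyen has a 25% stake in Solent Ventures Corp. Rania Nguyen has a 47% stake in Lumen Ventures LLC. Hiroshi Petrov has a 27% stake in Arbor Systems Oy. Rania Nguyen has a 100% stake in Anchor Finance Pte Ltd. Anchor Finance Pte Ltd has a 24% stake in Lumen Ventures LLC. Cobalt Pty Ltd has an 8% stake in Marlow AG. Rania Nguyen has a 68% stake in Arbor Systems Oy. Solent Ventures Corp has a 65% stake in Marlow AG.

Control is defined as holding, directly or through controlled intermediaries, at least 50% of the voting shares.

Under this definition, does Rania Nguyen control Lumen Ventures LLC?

Yes

Rania holds 100% of Anchor, so Rania controls Anchor.
Anchor and Rania together hold 24% + 47% = 71% of Lumen, so Rania controls Lumen.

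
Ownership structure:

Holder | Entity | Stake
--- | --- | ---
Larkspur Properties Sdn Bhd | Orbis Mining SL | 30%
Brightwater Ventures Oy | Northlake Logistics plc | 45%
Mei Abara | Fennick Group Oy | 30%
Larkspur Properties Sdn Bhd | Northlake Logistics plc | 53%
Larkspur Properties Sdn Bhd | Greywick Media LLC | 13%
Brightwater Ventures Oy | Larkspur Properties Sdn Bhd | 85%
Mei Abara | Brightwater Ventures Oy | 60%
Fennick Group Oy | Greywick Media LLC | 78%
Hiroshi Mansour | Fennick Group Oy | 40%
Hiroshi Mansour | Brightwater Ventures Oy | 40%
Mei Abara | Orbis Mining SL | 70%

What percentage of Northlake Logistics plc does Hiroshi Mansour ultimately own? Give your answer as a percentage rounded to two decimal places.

36.02%

Hiroshi reaches Northlake along 2 paths.
Via Brightwater: 40% × 45% = 18%.
Via Brightwater → Larkspur: 40% × 85% × 53% = 18.02%.
Total: 18% + 18.02% = 36.02%.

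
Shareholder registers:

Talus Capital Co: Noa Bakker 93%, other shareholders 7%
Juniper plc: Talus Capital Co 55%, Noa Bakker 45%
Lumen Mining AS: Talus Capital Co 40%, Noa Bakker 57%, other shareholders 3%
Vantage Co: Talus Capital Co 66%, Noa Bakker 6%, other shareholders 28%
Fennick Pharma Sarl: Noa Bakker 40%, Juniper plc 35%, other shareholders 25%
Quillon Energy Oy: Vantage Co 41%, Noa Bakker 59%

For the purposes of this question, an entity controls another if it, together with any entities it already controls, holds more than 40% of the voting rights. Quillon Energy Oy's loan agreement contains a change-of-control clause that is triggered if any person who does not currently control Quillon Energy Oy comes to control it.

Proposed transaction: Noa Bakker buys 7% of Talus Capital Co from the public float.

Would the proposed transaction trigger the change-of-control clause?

No

The purchase changes only Noa's holdings, so Noa is the only person who could newly come to control Quillon.
Noa holds 93% of Talus, so Noa controls Talus.
Talus and Noa together hold 66% + 6% = 72% of Vantage, so Noa controls Vantage.
Vantage and Noa together hold 41% + 59% = 100% of Quillon, so Noa controls Quillon.
So Noa already controls Quillon before the transaction.
After the purchase, Noa's direct stake in Talus rises to 93% + 7% = 100%.
Noa controlled Quillon already, so this is not a new person acquiring control; every other person's position is unchanged or reduced.
No new person acquires control, so the clause is not triggered.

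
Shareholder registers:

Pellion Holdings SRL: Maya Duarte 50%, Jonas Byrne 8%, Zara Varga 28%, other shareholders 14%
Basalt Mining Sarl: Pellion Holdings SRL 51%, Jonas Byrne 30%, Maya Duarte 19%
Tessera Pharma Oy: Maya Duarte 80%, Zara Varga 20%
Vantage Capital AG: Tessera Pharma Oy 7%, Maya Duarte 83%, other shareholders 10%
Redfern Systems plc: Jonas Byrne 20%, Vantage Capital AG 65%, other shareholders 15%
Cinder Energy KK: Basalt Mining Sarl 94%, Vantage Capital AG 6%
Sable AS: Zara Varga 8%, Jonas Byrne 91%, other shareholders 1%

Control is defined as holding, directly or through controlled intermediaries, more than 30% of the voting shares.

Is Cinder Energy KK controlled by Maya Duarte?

Maya holds 50% of Pellion, so Maya controls Pellion.
Pellion and Maya together hold 51% + 19% = 70% of Basalt, so Maya controls Basalt.
Maya holds 80% of Tessera, so Maya controls Tessera.
Tessera and Maya together hold 7% + 83% = 90% of Vantage, so Maya controls Vantage.
Basalt and Vantage together hold 94% + 6% = 100% of Cinder, so Maya controls Cinder.

Yes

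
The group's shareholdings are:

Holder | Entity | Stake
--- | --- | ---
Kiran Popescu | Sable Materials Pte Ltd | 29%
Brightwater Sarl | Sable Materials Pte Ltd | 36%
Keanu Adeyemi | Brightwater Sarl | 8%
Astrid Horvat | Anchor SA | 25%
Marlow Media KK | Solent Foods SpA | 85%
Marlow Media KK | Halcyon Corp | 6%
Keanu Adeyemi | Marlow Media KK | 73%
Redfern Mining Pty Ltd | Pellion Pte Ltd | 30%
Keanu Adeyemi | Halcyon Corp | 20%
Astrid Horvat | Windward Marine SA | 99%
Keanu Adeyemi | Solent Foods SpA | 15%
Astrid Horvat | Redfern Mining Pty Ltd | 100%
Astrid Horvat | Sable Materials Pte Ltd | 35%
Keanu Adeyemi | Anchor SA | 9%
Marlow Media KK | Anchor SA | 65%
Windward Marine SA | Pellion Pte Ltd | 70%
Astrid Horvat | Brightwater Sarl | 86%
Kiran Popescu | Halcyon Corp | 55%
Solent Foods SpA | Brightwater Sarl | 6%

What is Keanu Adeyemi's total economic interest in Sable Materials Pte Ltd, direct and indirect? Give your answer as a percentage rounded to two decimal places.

4.54%

Keanu reaches Sable along 3 paths.
Via Brightwater: 8% × 36% = 2.88%.
Via Solent → Brightwater: 15% × 6% × 36% = 0.324%.
Via Marlow → Solent → Brightwater: 73% × 85% × 6% × 36% = 1.34028%.
Total: 2.88% + 0.324% + 1.34028% = 4.54428%.
Rounded: 4.54%.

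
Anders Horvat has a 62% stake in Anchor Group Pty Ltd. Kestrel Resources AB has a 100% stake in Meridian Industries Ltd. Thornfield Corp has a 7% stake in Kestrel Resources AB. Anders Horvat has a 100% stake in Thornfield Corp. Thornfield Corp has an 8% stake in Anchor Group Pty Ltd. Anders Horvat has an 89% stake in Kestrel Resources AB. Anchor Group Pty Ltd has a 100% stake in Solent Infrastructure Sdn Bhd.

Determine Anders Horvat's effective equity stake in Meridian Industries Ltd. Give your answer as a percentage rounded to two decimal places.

Anders reaches Meridian along 2 paths.
Via Kestrel: 89% × 100% = 89%.
Via Thornfield → Kestrel: 100% × 7% × 100% = 7%.
Total: 89% + 7% = 96%.
Rounded: 96.00%.

96.00%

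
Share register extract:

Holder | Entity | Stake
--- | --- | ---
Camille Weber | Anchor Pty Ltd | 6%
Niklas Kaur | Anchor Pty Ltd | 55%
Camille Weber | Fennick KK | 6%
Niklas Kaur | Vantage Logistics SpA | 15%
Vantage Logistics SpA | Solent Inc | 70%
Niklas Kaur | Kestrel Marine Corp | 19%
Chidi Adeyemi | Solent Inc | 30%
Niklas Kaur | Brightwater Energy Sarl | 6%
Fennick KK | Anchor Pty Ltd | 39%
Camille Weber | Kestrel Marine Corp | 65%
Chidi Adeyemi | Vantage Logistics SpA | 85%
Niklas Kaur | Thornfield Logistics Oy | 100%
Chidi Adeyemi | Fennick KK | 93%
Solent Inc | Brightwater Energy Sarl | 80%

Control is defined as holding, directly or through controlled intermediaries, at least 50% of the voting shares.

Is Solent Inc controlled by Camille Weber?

Camille holds 65% of Kestrel, so Camille controls Kestrel.
Neither Camille nor any entity Camille controls holds any voting interest in Solent.
So Camille does not control Solent.

No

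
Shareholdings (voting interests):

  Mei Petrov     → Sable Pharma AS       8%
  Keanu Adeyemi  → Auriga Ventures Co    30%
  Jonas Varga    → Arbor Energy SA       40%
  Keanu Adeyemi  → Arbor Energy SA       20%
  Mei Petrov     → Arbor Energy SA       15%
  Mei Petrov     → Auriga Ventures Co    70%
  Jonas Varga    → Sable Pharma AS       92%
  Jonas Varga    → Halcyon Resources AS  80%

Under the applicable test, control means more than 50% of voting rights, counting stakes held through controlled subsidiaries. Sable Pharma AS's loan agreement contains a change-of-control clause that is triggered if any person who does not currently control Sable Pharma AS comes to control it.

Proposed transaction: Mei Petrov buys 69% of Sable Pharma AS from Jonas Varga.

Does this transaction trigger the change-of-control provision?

Yes

The purchase adds only to Mei's holdings (Jonas's stake shrinks), so Mei is the only person who could newly come to control Sable.
Mei holds 70% of Auriga, so Mei controls Auriga.
In Sable, Mei's side holds only 8%, not > 50%.
So before the transaction, Mei does not control Sable.
After the purchase, Mei's direct stake in Sable rises to 8% + 69% = 77%, and Jonas's stake falls to 23%.
Mei holds 77% of Sable, so Mei controls Sable.
Mei did not control Sable before and does after, so the clause is triggered.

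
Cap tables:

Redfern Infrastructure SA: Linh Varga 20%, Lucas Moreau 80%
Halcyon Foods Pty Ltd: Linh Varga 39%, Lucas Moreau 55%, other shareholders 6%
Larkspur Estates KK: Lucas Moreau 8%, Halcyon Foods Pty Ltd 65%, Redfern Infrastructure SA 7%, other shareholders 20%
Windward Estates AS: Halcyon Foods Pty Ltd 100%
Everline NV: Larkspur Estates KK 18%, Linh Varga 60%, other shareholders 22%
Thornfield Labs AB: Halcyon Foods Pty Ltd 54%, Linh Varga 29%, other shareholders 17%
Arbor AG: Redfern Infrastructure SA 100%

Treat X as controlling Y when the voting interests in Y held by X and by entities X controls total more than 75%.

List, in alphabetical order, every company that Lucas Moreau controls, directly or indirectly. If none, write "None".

Arbor AG, Redfern Infrastructure SA

Lucas holds 80% of Redfern, so Lucas controls Redfern.
Redfern holds 100% of Arbor, so Lucas controls Arbor.
No other company's threshold is met.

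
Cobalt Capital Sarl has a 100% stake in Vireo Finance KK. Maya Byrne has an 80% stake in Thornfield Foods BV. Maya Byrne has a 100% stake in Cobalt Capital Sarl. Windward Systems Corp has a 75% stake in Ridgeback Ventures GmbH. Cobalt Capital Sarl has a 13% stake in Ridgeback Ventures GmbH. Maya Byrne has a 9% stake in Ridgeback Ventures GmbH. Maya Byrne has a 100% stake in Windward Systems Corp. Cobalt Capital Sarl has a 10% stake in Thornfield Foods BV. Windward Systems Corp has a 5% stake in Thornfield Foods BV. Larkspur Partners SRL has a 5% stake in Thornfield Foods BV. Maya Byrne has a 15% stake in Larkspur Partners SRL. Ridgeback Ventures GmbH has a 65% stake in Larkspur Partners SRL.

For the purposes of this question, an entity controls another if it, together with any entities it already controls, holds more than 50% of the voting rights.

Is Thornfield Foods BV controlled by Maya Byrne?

Yes

Maya holds 100% of Windward, so Maya controls Windward.
Maya holds 100% of Cobalt, so Maya controls Cobalt.
Windward and Cobalt and Maya together hold 75% + 13% + 9% = 97% of Ridgeback, so Maya controls Ridgeback.
Maya and Ridgeback together hold 15% + 65% = 80% of Larkspur, so Maya controls Larkspur.
Maya and Windward and Cobalt and Larkspur together hold 80% + 5% + 10% + 5% = 100% of Thornfield, so Maya controls Thornfield.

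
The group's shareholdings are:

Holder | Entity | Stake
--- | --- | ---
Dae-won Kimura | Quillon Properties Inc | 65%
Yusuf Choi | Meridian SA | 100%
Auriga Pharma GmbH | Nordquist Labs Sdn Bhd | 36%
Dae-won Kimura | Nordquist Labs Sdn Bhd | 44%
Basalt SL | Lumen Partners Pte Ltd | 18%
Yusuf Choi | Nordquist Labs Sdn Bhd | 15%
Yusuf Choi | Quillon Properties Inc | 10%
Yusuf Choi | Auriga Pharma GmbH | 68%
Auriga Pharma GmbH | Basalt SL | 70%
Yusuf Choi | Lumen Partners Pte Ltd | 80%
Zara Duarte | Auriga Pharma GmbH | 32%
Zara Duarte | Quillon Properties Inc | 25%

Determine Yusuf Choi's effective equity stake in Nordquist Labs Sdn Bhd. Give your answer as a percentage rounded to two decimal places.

39.48%

Yusuf reaches Nordquist along 2 paths.
Via Auriga: 68% × 36% = 24.48%.
Direct stake: 15% = 15%.
Total: 24.48% + 15% = 39.48%.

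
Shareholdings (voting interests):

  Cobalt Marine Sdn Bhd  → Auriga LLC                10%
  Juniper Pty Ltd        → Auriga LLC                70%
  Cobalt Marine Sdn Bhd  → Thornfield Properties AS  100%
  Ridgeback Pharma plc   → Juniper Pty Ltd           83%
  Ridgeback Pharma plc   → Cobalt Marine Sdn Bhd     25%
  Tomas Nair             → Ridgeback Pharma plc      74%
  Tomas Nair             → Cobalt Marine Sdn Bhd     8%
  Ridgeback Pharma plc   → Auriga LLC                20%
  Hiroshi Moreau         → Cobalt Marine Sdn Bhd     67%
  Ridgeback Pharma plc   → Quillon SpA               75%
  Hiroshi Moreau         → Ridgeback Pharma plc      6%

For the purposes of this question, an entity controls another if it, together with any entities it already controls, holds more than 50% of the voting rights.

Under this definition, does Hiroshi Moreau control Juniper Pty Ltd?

Hiroshi holds 67% of Cobalt, so Hiroshi controls Cobalt.
Cobalt holds 100% of Thornfield, so Hiroshi controls Thornfield.
Neither Hiroshi nor any entity Hiroshi controls holds any voting interest in Juniper.
So Hiroshi does not control Juniper.

No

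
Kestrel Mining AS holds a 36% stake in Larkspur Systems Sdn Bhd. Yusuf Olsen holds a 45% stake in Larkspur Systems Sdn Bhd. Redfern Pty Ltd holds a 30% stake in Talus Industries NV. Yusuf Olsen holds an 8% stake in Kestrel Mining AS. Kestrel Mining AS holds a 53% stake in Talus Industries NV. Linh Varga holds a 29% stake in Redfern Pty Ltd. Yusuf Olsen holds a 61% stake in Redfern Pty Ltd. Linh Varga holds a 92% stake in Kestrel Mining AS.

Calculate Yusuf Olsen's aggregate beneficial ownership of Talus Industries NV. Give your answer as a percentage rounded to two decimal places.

22.54%

Yusuf reaches Talus along 2 paths.
Via Kestrel: 8% × 53% = 4.24%.
Via Redfern: 61% × 30% = 18.3%.
Total: 4.24% + 18.3% = 22.54%.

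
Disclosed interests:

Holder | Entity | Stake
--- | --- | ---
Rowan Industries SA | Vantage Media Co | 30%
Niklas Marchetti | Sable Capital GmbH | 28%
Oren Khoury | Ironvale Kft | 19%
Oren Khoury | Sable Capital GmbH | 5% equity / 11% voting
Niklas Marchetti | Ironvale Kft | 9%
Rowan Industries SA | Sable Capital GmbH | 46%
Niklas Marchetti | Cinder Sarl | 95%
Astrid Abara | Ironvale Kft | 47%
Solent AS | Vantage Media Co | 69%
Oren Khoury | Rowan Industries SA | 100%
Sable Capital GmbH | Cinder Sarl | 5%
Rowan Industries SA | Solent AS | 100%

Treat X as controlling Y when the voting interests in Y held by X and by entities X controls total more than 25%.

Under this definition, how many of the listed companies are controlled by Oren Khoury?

4

Oren holds 100% of Rowan, so Oren controls Rowan.
Oren and Rowan together hold 11% + 46% = 57% of Sable, so Oren controls Sable.
Rowan holds 100% of Solent, so Oren controls Solent.
Solent and Rowan together hold 69% + 30% = 99% of Vantage, so Oren controls Vantage.
No other company's threshold is met.
Oren controls 4 companies.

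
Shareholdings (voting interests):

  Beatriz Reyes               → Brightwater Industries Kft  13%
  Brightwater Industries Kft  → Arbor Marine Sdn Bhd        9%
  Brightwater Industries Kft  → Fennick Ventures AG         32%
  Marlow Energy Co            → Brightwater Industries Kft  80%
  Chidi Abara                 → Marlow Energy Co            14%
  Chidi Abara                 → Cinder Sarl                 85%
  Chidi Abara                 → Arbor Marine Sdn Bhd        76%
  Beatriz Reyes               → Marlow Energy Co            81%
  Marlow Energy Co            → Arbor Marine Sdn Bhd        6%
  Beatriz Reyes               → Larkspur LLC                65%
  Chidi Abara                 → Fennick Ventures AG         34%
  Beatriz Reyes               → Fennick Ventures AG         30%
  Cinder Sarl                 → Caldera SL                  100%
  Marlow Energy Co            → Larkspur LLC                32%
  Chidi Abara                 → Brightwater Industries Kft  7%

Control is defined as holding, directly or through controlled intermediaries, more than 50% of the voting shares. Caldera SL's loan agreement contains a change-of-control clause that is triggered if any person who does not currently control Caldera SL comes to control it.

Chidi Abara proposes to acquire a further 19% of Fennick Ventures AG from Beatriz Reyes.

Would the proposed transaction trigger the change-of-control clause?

The purchase adds only to Chidi's holdings (Beatriz's stake shrinks), so Chidi is the only person who could newly come to control Caldera.
Chidi holds 85% of Cinder, so Chidi controls Cinder.
Cinder holds 100% of Caldera, so Chidi controls Caldera.
So Chidi already controls Caldera before the transaction.
After the purchase, Chidi's direct stake in Fennick rises to 34% + 19% = 53%, and Beatriz's stake falls to 11%.
Chidi controlled Caldera already, so this is not a new person acquiring control; every other person's position is unchanged or reduced.
No new person acquires control, so the clause is not triggered.

No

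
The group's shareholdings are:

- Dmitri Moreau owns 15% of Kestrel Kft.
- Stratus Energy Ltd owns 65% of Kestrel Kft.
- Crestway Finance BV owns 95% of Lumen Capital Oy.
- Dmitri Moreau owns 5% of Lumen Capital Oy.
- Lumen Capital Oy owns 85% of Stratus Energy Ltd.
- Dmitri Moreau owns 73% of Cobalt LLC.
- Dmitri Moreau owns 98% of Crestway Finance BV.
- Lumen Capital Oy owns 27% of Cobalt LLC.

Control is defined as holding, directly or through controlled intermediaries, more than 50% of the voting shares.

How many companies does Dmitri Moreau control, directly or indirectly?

Dmitri holds 98% of Crestway, so Dmitri controls Crestway.
Crestway and Dmitri together hold 95% + 5% = 100% of Lumen, so Dmitri controls Lumen.
Lumen holds 85% of Stratus, so Dmitri controls Stratus.
Lumen and Dmitri together hold 27% + 73% = 100% of Cobalt, so Dmitri controls Cobalt.
Dmitri and Stratus together hold 15% + 65% = 80% of Kestrel, so Dmitri controls Kestrel.
Dmitri controls 5 companies.

5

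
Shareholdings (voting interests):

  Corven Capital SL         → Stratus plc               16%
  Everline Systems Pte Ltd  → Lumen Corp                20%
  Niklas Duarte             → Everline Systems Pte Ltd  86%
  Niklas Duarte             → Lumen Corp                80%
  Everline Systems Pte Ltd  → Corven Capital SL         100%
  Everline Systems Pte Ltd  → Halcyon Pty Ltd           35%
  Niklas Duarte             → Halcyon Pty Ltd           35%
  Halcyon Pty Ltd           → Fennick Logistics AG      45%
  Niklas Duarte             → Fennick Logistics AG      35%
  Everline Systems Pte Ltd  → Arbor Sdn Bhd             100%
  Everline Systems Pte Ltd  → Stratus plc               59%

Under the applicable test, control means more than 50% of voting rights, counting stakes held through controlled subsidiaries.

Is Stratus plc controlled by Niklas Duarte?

Yes

Niklas holds 86% of Everline, so Niklas controls Everline.
Everline holds 100% of Corven, so Niklas controls Corven.
Corven and Everline together hold 16% + 59% = 75% of Stratus, so Niklas controls Stratus.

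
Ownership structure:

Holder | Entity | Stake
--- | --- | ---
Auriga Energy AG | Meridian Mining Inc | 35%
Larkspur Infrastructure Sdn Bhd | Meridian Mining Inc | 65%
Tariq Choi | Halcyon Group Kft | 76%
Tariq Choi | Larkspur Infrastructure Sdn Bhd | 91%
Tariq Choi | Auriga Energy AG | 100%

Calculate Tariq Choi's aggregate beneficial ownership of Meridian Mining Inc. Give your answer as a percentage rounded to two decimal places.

94.15%

Tariq reaches Meridian along 2 paths.
Via Auriga: 100% × 35% = 35%.
Via Larkspur: 91% × 65% = 59.15%.
Total: 35% + 59.15% = 94.15%.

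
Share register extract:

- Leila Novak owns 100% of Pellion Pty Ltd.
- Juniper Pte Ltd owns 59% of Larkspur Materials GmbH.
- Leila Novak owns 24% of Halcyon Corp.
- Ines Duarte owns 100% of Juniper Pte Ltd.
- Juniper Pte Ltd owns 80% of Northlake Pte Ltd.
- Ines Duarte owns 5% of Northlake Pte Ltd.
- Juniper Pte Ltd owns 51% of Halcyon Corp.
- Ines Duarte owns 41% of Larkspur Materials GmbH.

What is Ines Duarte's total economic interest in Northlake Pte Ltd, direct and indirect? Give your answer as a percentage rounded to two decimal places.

85.00%

Ines reaches Northlake along 2 paths.
Direct stake: 5% = 5%.
Via Juniper: 100% × 80% = 80%.
Total: 5% + 80% = 85%.
Rounded: 85.00%.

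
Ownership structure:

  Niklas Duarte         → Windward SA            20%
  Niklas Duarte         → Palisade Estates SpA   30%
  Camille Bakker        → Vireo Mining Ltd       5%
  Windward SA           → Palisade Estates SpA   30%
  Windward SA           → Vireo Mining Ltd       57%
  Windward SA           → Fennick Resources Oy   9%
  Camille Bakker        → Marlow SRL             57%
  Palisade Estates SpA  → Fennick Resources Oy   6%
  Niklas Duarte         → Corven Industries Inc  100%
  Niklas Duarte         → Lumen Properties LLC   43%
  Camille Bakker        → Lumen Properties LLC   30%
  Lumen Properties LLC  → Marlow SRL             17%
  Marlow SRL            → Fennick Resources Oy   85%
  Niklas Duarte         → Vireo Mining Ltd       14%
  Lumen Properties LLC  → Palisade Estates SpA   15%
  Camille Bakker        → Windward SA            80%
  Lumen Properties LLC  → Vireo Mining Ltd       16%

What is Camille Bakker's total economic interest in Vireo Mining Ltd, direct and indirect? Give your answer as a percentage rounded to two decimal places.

Camille reaches Vireo along 3 paths.
Via Windward: 80% × 57% = 45.6%.
Direct stake: 5% = 5%.
Via Lumen: 30% × 16% = 4.8%.
Total: 45.6% + 5% + 4.8% = 55.4%.
Rounded: 55.40%.

55.40%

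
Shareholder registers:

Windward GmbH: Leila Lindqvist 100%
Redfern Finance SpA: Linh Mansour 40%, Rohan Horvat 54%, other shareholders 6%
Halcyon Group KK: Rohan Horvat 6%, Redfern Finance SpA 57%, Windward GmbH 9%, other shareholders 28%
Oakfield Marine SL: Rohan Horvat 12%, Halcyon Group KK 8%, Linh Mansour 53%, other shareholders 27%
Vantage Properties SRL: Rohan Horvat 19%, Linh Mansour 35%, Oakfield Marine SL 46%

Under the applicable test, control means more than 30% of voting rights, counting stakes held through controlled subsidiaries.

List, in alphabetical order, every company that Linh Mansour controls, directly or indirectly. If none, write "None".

Linh holds 40% of Redfern, so Linh controls Redfern.
Redfern holds 57% of Halcyon, so Linh controls Halcyon.
Halcyon and Linh together hold 8% + 53% = 61% of Oakfield, so Linh controls Oakfield.
Linh and Oakfield together hold 35% + 46% = 81% of Vantage, so Linh controls Vantage.
No other company's threshold is met.

Halcyon Group KK, Oakfield Marine SL, Redfern Finance SpA, Vantage Properties SRL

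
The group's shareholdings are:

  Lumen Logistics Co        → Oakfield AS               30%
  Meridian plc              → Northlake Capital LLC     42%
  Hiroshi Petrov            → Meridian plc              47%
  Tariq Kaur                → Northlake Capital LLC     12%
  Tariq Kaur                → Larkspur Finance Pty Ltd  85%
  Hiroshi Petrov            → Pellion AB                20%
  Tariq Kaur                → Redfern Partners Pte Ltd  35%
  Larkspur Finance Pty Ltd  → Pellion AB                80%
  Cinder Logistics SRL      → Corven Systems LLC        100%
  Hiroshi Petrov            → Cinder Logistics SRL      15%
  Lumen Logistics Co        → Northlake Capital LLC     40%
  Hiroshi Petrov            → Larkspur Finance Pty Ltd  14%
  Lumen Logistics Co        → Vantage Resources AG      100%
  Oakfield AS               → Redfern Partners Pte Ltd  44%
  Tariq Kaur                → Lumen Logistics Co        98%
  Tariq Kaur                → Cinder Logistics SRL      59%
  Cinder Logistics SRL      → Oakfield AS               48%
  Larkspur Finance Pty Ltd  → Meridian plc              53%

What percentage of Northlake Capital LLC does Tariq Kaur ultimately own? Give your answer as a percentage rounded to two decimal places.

70.12%

Tariq reaches Northlake along 3 paths.
Direct stake: 12% = 12%.
Via Lumen: 98% × 40% = 39.2%.
Via Larkspur → Meridian: 85% × 53% × 42% = 18.921%.
Total: 12% + 39.2% + 18.921% = 70.121%.
Rounded: 70.12%.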